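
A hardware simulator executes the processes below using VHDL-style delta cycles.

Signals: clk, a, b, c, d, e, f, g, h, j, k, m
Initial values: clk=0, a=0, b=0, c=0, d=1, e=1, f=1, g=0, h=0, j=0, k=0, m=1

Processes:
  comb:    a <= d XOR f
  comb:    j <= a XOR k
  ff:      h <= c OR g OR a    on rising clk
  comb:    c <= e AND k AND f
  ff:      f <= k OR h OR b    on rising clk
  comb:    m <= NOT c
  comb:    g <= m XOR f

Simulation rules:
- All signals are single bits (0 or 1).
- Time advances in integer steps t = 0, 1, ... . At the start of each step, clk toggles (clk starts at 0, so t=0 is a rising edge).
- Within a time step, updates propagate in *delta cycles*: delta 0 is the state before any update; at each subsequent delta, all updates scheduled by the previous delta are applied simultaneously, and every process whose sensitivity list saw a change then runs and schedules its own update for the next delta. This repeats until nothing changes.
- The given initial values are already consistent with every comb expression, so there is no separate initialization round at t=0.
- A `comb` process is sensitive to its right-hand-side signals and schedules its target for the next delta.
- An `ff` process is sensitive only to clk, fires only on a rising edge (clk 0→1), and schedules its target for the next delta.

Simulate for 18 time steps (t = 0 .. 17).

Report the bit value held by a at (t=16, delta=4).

t0.Δ0 j=0 f=1 c=0 b=0 clk=0 e=1 k=0 h=0 g=0 a=0 m=1 d=1
t0.Δ1 j=0 f=1 c=0 b=0 clk=1 e=1 k=0 h=0 g=0 a=0 m=1 d=1
t0.Δ2 j=0 f=0 c=0 b=0 clk=1 e=1 k=0 h=0 g=0 a=0 m=1 d=1
t0.Δ3 j=0 f=0 c=0 b=0 clk=1 e=1 k=0 h=0 g=1 a=1 m=1 d=1
t0.Δ4 j=1 f=0 c=0 b=0 clk=1 e=1 k=0 h=0 g=1 a=1 m=1 d=1
t1.Δ0 j=1 f=0 c=0 b=0 clk=1 e=1 k=0 h=0 g=1 a=1 m=1 d=1
t1.Δ1 j=1 f=0 c=0 b=0 clk=0 e=1 k=0 h=0 g=1 a=1 m=1 d=1
t2.Δ0 j=1 f=0 c=0 b=0 clk=0 e=1 k=0 h=0 g=1 a=1 m=1 d=1
t2.Δ1 j=1 f=0 c=0 b=0 clk=1 e=1 k=0 h=0 g=1 a=1 m=1 d=1
t2.Δ2 j=1 f=0 c=0 b=0 clk=1 e=1 k=0 h=1 g=1 a=1 m=1 d=1
t3.Δ0 j=1 f=0 c=0 b=0 clk=1 e=1 k=0 h=1 g=1 a=1 m=1 d=1
t3.Δ1 j=1 f=0 c=0 b=0 clk=0 e=1 k=0 h=1 g=1 a=1 m=1 d=1
t4.Δ0 j=1 f=0 c=0 b=0 clk=0 e=1 k=0 h=1 g=1 a=1 m=1 d=1
t4.Δ1 j=1 f=0 c=0 b=0 clk=1 e=1 k=0 h=1 g=1 a=1 m=1 d=1
t4.Δ2 j=1 f=1 c=0 b=0 clk=1 e=1 k=0 h=1 g=1 a=1 m=1 d=1
t4.Δ3 j=1 f=1 c=0 b=0 clk=1 e=1 k=0 h=1 g=0 a=0 m=1 d=1
t4.Δ4 j=0 f=1 c=0 b=0 clk=1 e=1 k=0 h=1 g=0 a=0 m=1 d=1
t5.Δ0 j=0 f=1 c=0 b=0 clk=1 e=1 k=0 h=1 g=0 a=0 m=1 d=1
t5.Δ1 j=0 f=1 c=0 b=0 clk=0 e=1 k=0 h=1 g=0 a=0 m=1 d=1
t6.Δ0 j=0 f=1 c=0 b=0 clk=0 e=1 k=0 h=1 g=0 a=0 m=1 d=1
t6.Δ1 j=0 f=1 c=0 b=0 clk=1 e=1 k=0 h=1 g=0 a=0 m=1 d=1
t6.Δ2 j=0 f=1 c=0 b=0 clk=1 e=1 k=0 h=0 g=0 a=0 m=1 d=1
t7.Δ0 j=0 f=1 c=0 b=0 clk=1 e=1 k=0 h=0 g=0 a=0 m=1 d=1
t7.Δ1 j=0 f=1 c=0 b=0 clk=0 e=1 k=0 h=0 g=0 a=0 m=1 d=1
t8.Δ0 j=0 f=1 c=0 b=0 clk=0 e=1 k=0 h=0 g=0 a=0 m=1 d=1
t8.Δ1 j=0 f=1 c=0 b=0 clk=1 e=1 k=0 h=0 g=0 a=0 m=1 d=1
t8.Δ2 j=0 f=0 c=0 b=0 clk=1 e=1 k=0 h=0 g=0 a=0 m=1 d=1
t8.Δ3 j=0 f=0 c=0 b=0 clk=1 e=1 k=0 h=0 g=1 a=1 m=1 d=1
t8.Δ4 j=1 f=0 c=0 b=0 clk=1 e=1 k=0 h=0 g=1 a=1 m=1 d=1
t9.Δ0 j=1 f=0 c=0 b=0 clk=1 e=1 k=0 h=0 g=1 a=1 m=1 d=1
t9.Δ1 j=1 f=0 c=0 b=0 clk=0 e=1 k=0 h=0 g=1 a=1 m=1 d=1
t10.Δ0 j=1 f=0 c=0 b=0 clk=0 e=1 k=0 h=0 g=1 a=1 m=1 d=1
t10.Δ1 j=1 f=0 c=0 b=0 clk=1 e=1 k=0 h=0 g=1 a=1 m=1 d=1
t10.Δ2 j=1 f=0 c=0 b=0 clk=1 e=1 k=0 h=1 g=1 a=1 m=1 d=1
t11.Δ0 j=1 f=0 c=0 b=0 clk=1 e=1 k=0 h=1 g=1 a=1 m=1 d=1
t11.Δ1 j=1 f=0 c=0 b=0 clk=0 e=1 k=0 h=1 g=1 a=1 m=1 d=1
t12.Δ0 j=1 f=0 c=0 b=0 clk=0 e=1 k=0 h=1 g=1 a=1 m=1 d=1
t12.Δ1 j=1 f=0 c=0 b=0 clk=1 e=1 k=0 h=1 g=1 a=1 m=1 d=1
t12.Δ2 j=1 f=1 c=0 b=0 clk=1 e=1 k=0 h=1 g=1 a=1 m=1 d=1
t12.Δ3 j=1 f=1 c=0 b=0 clk=1 e=1 k=0 h=1 g=0 a=0 m=1 d=1
t12.Δ4 j=0 f=1 c=0 b=0 clk=1 e=1 k=0 h=1 g=0 a=0 m=1 d=1
t13.Δ0 j=0 f=1 c=0 b=0 clk=1 e=1 k=0 h=1 g=0 a=0 m=1 d=1
t13.Δ1 j=0 f=1 c=0 b=0 clk=0 e=1 k=0 h=1 g=0 a=0 m=1 d=1
t14.Δ0 j=0 f=1 c=0 b=0 clk=0 e=1 k=0 h=1 g=0 a=0 m=1 d=1
t14.Δ1 j=0 f=1 c=0 b=0 clk=1 e=1 k=0 h=1 g=0 a=0 m=1 d=1
t14.Δ2 j=0 f=1 c=0 b=0 clk=1 e=1 k=0 h=0 g=0 a=0 m=1 d=1
t15.Δ0 j=0 f=1 c=0 b=0 clk=1 e=1 k=0 h=0 g=0 a=0 m=1 d=1
t15.Δ1 j=0 f=1 c=0 b=0 clk=0 e=1 k=0 h=0 g=0 a=0 m=1 d=1
t16.Δ0 j=0 f=1 c=0 b=0 clk=0 e=1 k=0 h=0 g=0 a=0 m=1 d=1
t16.Δ1 j=0 f=1 c=0 b=0 clk=1 e=1 k=0 h=0 g=0 a=0 m=1 d=1
t16.Δ2 j=0 f=0 c=0 b=0 clk=1 e=1 k=0 h=0 g=0 a=0 m=1 d=1
t16.Δ3 j=0 f=0 c=0 b=0 clk=1 e=1 k=0 h=0 g=1 a=1 m=1 d=1
t16.Δ4 j=1 f=0 c=0 b=0 clk=1 e=1 k=0 h=0 g=1 a=1 m=1 d=1
t17.Δ0 j=1 f=0 c=0 b=0 clk=1 e=1 k=0 h=0 g=1 a=1 m=1 d=1
t17.Δ1 j=1 f=0 c=0 b=0 clk=0 e=1 k=0 h=0 g=1 a=1 m=1 d=1

1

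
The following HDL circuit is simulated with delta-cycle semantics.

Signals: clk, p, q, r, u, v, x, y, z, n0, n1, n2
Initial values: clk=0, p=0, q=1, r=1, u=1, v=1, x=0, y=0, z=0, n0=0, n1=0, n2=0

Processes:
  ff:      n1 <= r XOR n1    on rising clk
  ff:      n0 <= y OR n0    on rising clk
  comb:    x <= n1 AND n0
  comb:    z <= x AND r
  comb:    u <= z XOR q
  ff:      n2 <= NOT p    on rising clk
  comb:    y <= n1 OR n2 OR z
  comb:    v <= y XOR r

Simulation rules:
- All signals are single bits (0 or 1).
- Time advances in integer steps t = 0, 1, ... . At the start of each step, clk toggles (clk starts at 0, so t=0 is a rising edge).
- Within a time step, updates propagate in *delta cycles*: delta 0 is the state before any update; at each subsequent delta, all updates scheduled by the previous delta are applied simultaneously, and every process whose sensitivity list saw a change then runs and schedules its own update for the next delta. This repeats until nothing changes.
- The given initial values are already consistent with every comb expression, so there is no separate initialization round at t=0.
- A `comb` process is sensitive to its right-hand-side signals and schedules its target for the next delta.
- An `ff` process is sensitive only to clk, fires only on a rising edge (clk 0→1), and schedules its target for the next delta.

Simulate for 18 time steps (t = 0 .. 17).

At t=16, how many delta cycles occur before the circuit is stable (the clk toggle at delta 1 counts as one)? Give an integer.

t=0 Δ0: x=0 n2=0 q=1 v=1 n1=0 z=0 clk=0 u=1 n0=0 y=0 p=0 r=1
  Δ1: clk:0→1
  Δ2: n2:0→1, n1:0→1
  Δ3: y:0→1
  Δ4: v:1→0
  (4Δ to stable)
t=1 Δ0: x=0 n2=1 q=1 v=0 n1=1 z=0 clk=1 u=1 n0=0 y=1 p=0 r=1
  Δ1: clk:1→0
  (1Δ to stable)
t=2 Δ0: x=0 n2=1 q=1 v=0 n1=1 z=0 clk=0 u=1 n0=0 y=1 p=0 r=1
  Δ1: clk:0→1
  Δ2: n1:1→0, n0:0→1
  (2Δ to stable)
t=3 Δ0: x=0 n2=1 q=1 v=0 n1=0 z=0 clk=1 u=1 n0=1 y=1 p=0 r=1
  Δ1: clk:1→0
  (1Δ to stable)
t=4 Δ0: x=0 n2=1 q=1 v=0 n1=0 z=0 clk=0 u=1 n0=1 y=1 p=0 r=1
  Δ1: clk:0→1
  Δ2: n1:0→1
  Δ3: x:0→1
  Δ4: z:0→1
  Δ5: u:1→0
  (5Δ to stable)
t=5 Δ0: x=1 n2=1 q=1 v=0 n1=1 z=1 clk=1 u=0 n0=1 y=1 p=0 r=1
  Δ1: clk:1→0
  (1Δ to stable)
t=6 Δ0: x=1 n2=1 q=1 v=0 n1=1 z=1 clk=0 u=0 n0=1 y=1 p=0 r=1
  Δ1: clk:0→1
  Δ2: n1:1→0
  Δ3: x:1→0
  Δ4: z:1→0
  Δ5: u:0→1
  (5Δ to stable)
t=7 Δ0: x=0 n2=1 q=1 v=0 n1=0 z=0 clk=1 u=1 n0=1 y=1 p=0 r=1
  Δ1: clk:1→0
  (1Δ to stable)
t=8 Δ0: x=0 n2=1 q=1 v=0 n1=0 z=0 clk=0 u=1 n0=1 y=1 p=0 r=1
  Δ1: clk:0→1
  Δ2: n1:0→1
  Δ3: x:0→1
  Δ4: z:0→1
  Δ5: u:1→0
  (5Δ to stable)
t=9 Δ0: x=1 n2=1 q=1 v=0 n1=1 z=1 clk=1 u=0 n0=1 y=1 p=0 r=1
  Δ1: clk:1→0
  (1Δ to stable)
t=10 Δ0: x=1 n2=1 q=1 v=0 n1=1 z=1 clk=0 u=0 n0=1 y=1 p=0 r=1
  Δ1: clk:0→1
  Δ2: n1:1→0
  Δ3: x:1→0
  Δ4: z:1→0
  Δ5: u:0→1
  (5Δ to stable)
t=11 Δ0: x=0 n2=1 q=1 v=0 n1=0 z=0 clk=1 u=1 n0=1 y=1 p=0 r=1
  Δ1: clk:1→0
  (1Δ to stable)
t=12 Δ0: x=0 n2=1 q=1 v=0 n1=0 z=0 clk=0 u=1 n0=1 y=1 p=0 r=1
  Δ1: clk:0→1
  Δ2: n1:0→1
  Δ3: x:0→1
  Δ4: z:0→1
  Δ5: u:1→0
  (5Δ to stable)
t=13 Δ0: x=1 n2=1 q=1 v=0 n1=1 z=1 clk=1 u=0 n0=1 y=1 p=0 r=1
  Δ1: clk:1→0
  (1Δ to stable)
t=14 Δ0: x=1 n2=1 q=1 v=0 n1=1 z=1 clk=0 u=0 n0=1 y=1 p=0 r=1
  Δ1: clk:0→1
  Δ2: n1:1→0
  Δ3: x:1→0
  Δ4: z:1→0
  Δ5: u:0→1
  (5Δ to stable)
t=15 Δ0: x=0 n2=1 q=1 v=0 n1=0 z=0 clk=1 u=1 n0=1 y=1 p=0 r=1
  Δ1: clk:1→0
  (1Δ to stable)
t=16 Δ0: x=0 n2=1 q=1 v=0 n1=0 z=0 clk=0 u=1 n0=1 y=1 p=0 r=1
  Δ1: clk:0→1
  Δ2: n1:0→1
  Δ3: x:0→1
  Δ4: z:0→1
  Δ5: u:1→0
  (5Δ to stable)
t=17 Δ0: x=1 n2=1 q=1 v=0 n1=1 z=1 clk=1 u=0 n0=1 y=1 p=0 r=1
  Δ1: clk:1→0
  (1Δ to stable)

5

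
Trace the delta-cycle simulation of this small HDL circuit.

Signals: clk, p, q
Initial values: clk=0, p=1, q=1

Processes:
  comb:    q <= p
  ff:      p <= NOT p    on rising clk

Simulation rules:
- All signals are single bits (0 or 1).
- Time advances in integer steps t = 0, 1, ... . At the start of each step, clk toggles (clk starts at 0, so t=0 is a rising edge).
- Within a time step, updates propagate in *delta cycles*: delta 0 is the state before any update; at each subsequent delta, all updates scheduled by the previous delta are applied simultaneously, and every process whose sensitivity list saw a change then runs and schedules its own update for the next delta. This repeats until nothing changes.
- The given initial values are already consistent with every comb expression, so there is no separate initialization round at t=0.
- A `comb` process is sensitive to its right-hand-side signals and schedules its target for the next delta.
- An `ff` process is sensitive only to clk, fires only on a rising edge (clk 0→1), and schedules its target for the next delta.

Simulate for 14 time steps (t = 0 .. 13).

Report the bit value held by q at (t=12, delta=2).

t=0 Δ0: clk=0 q=1 p=1
  Δ1: clk:0→1
  Δ2: p:1→0
  Δ3: q:1→0
  (3Δ to stable)
t=1 Δ0: clk=1 q=0 p=0
  Δ1: clk:1→0
  (1Δ to stable)
t=2 Δ0: clk=0 q=0 p=0
  Δ1: clk:0→1
  Δ2: p:0→1
  Δ3: q:0→1
  (3Δ to stable)
t=3 Δ0: clk=1 q=1 p=1
  Δ1: clk:1→0
  (1Δ to stable)
t=4 Δ0: clk=0 q=1 p=1
  Δ1: clk:0→1
  Δ2: p:1→0
  Δ3: q:1→0
  (3Δ to stable)
t=5 Δ0: clk=1 q=0 p=0
  Δ1: clk:1→0
  (1Δ to stable)
t=6 Δ0: clk=0 q=0 p=0
  Δ1: clk:0→1
  Δ2: p:0→1
  Δ3: q:0→1
  (3Δ to stable)
t=7 Δ0: clk=1 q=1 p=1
  Δ1: clk:1→0
  (1Δ to stable)
t=8 Δ0: clk=0 q=1 p=1
  Δ1: clk:0→1
  Δ2: p:1→0
  Δ3: q:1→0
  (3Δ to stable)
t=9 Δ0: clk=1 q=0 p=0
  Δ1: clk:1→0
  (1Δ to stable)
t=10 Δ0: clk=0 q=0 p=0
  Δ1: clk:0→1
  Δ2: p:0→1
  Δ3: q:0→1
  (3Δ to stable)
t=11 Δ0: clk=1 q=1 p=1
  Δ1: clk:1→0
  (1Δ to stable)
t=12 Δ0: clk=0 q=1 p=1
  Δ1: clk:0→1
  Δ2: p:1→0
  Δ3: q:1→0
  (3Δ to stable)
t=13 Δ0: clk=1 q=0 p=0
  Δ1: clk:1→0
  (1Δ to stable)

1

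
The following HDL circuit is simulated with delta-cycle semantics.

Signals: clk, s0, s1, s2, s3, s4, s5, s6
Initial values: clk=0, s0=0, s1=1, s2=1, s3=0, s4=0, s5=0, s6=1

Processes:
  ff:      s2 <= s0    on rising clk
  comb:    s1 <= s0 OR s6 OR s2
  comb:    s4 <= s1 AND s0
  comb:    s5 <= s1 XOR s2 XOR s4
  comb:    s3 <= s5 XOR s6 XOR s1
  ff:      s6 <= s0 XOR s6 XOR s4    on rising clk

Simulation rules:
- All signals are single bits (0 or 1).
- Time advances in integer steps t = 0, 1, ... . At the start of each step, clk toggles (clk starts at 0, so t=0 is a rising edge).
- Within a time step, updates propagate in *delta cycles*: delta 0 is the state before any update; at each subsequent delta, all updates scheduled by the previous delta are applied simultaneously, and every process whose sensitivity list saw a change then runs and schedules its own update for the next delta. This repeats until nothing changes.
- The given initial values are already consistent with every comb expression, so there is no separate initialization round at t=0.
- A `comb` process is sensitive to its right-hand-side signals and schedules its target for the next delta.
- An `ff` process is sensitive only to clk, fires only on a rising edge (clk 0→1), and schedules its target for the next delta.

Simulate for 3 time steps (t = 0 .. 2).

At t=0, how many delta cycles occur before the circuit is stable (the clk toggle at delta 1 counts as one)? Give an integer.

4

t0.Δ0 s4=0 clk=0 s6=1 s0=0 s2=1 s3=0 s5=0 s1=1
t0.Δ1 s4=0 clk=1 s6=1 s0=0 s2=1 s3=0 s5=0 s1=1
t0.Δ2 s4=0 clk=1 s6=1 s0=0 s2=0 s3=0 s5=0 s1=1
t0.Δ3 s4=0 clk=1 s6=1 s0=0 s2=0 s3=0 s5=1 s1=1
t0.Δ4 s4=0 clk=1 s6=1 s0=0 s2=0 s3=1 s5=1 s1=1
t1.Δ0 s4=0 clk=1 s6=1 s0=0 s2=0 s3=1 s5=1 s1=1
t1.Δ1 s4=0 clk=0 s6=1 s0=0 s2=0 s3=1 s5=1 s1=1
t2.Δ0 s4=0 clk=0 s6=1 s0=0 s2=0 s3=1 s5=1 s1=1
t2.Δ1 s4=0 clk=1 s6=1 s0=0 s2=0 s3=1 s5=1 s1=1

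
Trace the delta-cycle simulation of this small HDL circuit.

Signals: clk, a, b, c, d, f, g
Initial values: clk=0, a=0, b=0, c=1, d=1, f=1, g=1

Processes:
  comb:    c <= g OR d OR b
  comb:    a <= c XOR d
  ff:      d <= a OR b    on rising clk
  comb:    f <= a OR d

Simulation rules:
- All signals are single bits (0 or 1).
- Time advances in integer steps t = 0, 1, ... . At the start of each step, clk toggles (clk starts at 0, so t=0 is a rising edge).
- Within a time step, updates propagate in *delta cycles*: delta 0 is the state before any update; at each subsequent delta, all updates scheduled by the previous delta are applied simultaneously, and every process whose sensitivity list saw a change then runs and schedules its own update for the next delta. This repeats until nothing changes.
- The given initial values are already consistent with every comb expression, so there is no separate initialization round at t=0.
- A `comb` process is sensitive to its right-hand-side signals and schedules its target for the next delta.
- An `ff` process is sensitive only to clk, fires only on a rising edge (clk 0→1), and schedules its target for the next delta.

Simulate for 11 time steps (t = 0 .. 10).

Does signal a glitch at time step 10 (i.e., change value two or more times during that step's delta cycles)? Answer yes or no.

[bits: a,g,b,c,d,f,clk]
t=0: Δ0=0101110 Δ1=0101111 Δ2=0101011 Δ3=1101001 Δ4=1101011 | 4Δ
t=1: Δ0=1101011 Δ1=1101010 | 1Δ
t=2: Δ0=1101010 Δ1=1101011 Δ2=1101111 Δ3=0101111 | 3Δ
t=3: Δ0=0101111 Δ1=0101110 | 1Δ
t=4: Δ0=0101110 Δ1=0101111 Δ2=0101011 Δ3=1101001 Δ4=1101011 | 4Δ
t=5: Δ0=1101011 Δ1=1101010 | 1Δ
t=6: Δ0=1101010 Δ1=1101011 Δ2=1101111 Δ3=0101111 | 3Δ
t=7: Δ0=0101111 Δ1=0101110 | 1Δ
t=8: Δ0=0101110 Δ1=0101111 Δ2=0101011 Δ3=1101001 Δ4=1101011 | 4Δ
t=9: Δ0=1101011 Δ1=1101010 | 1Δ
t=10: Δ0=1101010 Δ1=1101011 Δ2=1101111 Δ3=0101111 | 3Δ

no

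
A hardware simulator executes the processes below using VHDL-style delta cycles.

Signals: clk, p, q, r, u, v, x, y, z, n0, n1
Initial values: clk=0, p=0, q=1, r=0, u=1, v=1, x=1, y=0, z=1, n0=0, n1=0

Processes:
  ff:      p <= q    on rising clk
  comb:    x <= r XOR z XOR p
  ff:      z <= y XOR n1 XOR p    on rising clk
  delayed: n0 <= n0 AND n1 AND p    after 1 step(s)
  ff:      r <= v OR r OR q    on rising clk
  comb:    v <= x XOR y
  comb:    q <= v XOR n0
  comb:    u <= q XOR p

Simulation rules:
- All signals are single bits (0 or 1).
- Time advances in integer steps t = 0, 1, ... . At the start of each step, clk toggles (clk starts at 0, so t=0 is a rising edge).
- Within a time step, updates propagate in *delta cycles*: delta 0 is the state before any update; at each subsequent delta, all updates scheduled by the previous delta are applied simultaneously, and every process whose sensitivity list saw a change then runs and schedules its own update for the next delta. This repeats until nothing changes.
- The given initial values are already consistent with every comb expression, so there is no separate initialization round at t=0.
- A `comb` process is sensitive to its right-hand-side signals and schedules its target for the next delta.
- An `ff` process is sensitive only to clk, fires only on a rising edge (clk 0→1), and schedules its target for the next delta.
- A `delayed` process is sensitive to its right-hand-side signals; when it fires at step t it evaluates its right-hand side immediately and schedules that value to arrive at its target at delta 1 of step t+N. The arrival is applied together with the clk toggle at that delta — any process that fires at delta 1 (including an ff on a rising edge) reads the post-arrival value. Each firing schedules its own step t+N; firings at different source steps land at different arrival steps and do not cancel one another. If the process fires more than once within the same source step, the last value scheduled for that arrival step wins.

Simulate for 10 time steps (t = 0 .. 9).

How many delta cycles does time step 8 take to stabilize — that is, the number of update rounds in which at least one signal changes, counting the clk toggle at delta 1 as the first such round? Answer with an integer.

t=0 Δ0: z=1 v=1 q=1 n0=0 clk=0 n1=0 p=0 y=0 x=1 r=0 u=1
  Δ1: clk:0→1
  Δ2: z:1→0, p:0→1, r:0→1
  Δ3: x:1→0, u:1→0
  Δ4: v:1→0
  Δ5: q:1→0
  Δ6: u:0→1
  (6Δ to stable)
t=1 Δ0: z=0 v=0 q=0 n0=0 clk=1 n1=0 p=1 y=0 x=0 r=1 u=1
  Δ1: clk:1→0
  (1Δ to stable)
t=2 Δ0: z=0 v=0 q=0 n0=0 clk=0 n1=0 p=1 y=0 x=0 r=1 u=1
  Δ1: clk:0→1
  Δ2: z:0→1, p:1→0
  Δ3: u:1→0
  (3Δ to stable)
t=3 Δ0: z=1 v=0 q=0 n0=0 clk=1 n1=0 p=0 y=0 x=0 r=1 u=0
  Δ1: clk:1→0
  (1Δ to stable)
t=4 Δ0: z=1 v=0 q=0 n0=0 clk=0 n1=0 p=0 y=0 x=0 r=1 u=0
  Δ1: clk:0→1
  Δ2: z:1→0
  Δ3: x:0→1
  Δ4: v:0→1
  Δ5: q:0→1
  Δ6: u:0→1
  (6Δ to stable)
t=5 Δ0: z=0 v=1 q=1 n0=0 clk=1 n1=0 p=0 y=0 x=1 r=1 u=1
  Δ1: clk:1→0
  (1Δ to stable)
t=6 Δ0: z=0 v=1 q=1 n0=0 clk=0 n1=0 p=0 y=0 x=1 r=1 u=1
  Δ1: clk:0→1
  Δ2: p:0→1
  Δ3: x:1→0, u:1→0
  Δ4: v:1→0
  Δ5: q:1→0
  Δ6: u:0→1
  (6Δ to stable)
t=7 Δ0: z=0 v=0 q=0 n0=0 clk=1 n1=0 p=1 y=0 x=0 r=1 u=1
  Δ1: clk:1→0
  (1Δ to stable)
t=8 Δ0: z=0 v=0 q=0 n0=0 clk=0 n1=0 p=1 y=0 x=0 r=1 u=1
  Δ1: clk:0→1
  Δ2: z:0→1, p:1→0
  Δ3: u:1→0
  (3Δ to stable)
t=9 Δ0: z=1 v=0 q=0 n0=0 clk=1 n1=0 p=0 y=0 x=0 r=1 u=0
  Δ1: clk:1→0
  (1Δ to stable)

3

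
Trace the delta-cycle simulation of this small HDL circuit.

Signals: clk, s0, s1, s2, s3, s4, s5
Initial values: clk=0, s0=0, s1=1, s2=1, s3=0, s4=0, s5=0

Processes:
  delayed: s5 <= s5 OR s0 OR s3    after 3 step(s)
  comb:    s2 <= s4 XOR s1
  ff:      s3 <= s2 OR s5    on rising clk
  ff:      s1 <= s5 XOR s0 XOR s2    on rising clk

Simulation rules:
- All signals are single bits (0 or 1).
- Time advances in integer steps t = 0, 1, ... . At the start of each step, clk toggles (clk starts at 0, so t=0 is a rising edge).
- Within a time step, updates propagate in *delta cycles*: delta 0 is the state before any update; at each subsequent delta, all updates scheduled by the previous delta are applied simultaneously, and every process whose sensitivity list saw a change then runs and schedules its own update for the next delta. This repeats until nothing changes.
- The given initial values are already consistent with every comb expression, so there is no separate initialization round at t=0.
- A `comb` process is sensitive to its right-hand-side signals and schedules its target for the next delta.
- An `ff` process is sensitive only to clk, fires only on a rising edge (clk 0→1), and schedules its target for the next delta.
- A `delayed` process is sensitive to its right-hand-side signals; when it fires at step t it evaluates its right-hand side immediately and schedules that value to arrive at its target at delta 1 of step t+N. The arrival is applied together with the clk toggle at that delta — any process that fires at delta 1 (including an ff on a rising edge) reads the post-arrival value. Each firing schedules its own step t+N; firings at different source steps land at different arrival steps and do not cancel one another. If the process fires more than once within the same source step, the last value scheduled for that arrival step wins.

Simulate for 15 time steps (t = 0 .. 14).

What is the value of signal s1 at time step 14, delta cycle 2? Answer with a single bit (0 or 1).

1

[bits: s3,clk,s1,s2,s4,s0,s5]
t=0: Δ0=0011000 Δ1=0111000 Δ2=1111000 | 2Δ
t=1: Δ0=1111000 Δ1=1011000 | 1Δ
t=2: Δ0=1011000 Δ1=1111000 | 1Δ
t=3: Δ0=1111000 Δ1=1011001 | 1Δ
t=4: Δ0=1011001 Δ1=1111001 Δ2=1101001 Δ3=1100001 | 3Δ
t=5: Δ0=1100001 Δ1=1000001 | 1Δ
t=6: Δ0=1000001 Δ1=1100001 Δ2=1110001 Δ3=1111001 | 3Δ
t=7: Δ0=1111001 Δ1=1011001 | 1Δ
t=8: Δ0=1011001 Δ1=1111001 Δ2=1101001 Δ3=1100001 | 3Δ
t=9: Δ0=1100001 Δ1=1000001 | 1Δ
t=10: Δ0=1000001 Δ1=1100001 Δ2=1110001 Δ3=1111001 | 3Δ
t=11: Δ0=1111001 Δ1=1011001 | 1Δ
t=12: Δ0=1011001 Δ1=1111001 Δ2=1101001 Δ3=1100001 | 3Δ
t=13: Δ0=1100001 Δ1=1000001 | 1Δ
t=14: Δ0=1000001 Δ1=1100001 Δ2=1110001 Δ3=1111001 | 3Δ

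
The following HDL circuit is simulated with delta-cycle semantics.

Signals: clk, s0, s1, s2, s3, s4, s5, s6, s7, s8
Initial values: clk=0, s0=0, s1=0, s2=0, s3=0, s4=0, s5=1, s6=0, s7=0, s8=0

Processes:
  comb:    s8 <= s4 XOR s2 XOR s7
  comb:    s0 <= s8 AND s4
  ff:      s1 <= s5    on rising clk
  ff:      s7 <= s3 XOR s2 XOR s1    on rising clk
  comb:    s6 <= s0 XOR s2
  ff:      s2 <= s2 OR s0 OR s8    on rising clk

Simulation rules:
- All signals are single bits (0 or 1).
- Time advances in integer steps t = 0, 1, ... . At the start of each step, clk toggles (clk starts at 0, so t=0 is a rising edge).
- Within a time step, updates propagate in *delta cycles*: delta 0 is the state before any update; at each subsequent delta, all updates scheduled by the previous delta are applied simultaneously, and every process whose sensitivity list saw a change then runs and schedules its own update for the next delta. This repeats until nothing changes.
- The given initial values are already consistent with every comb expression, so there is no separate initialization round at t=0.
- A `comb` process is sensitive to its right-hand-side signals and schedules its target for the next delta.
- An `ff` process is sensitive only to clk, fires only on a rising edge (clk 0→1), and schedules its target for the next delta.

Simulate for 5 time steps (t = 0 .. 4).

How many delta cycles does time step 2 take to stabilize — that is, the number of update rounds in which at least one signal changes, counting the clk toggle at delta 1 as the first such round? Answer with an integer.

[bits: s4,s8,s5,s1,s7,s0,s3,s6,s2,clk]
t=0: Δ0=0010000000 Δ1=0010000001 Δ2=0011000001 | 2Δ
t=1: Δ0=0011000001 Δ1=0011000000 | 1Δ
t=2: Δ0=0011000000 Δ1=0011000001 Δ2=0011100001 Δ3=0111100001 | 3Δ
t=3: Δ0=0111100001 Δ1=0111100000 | 1Δ
t=4: Δ0=0111100000 Δ1=0111100001 Δ2=0111100011 Δ3=0011100111 | 3Δ

3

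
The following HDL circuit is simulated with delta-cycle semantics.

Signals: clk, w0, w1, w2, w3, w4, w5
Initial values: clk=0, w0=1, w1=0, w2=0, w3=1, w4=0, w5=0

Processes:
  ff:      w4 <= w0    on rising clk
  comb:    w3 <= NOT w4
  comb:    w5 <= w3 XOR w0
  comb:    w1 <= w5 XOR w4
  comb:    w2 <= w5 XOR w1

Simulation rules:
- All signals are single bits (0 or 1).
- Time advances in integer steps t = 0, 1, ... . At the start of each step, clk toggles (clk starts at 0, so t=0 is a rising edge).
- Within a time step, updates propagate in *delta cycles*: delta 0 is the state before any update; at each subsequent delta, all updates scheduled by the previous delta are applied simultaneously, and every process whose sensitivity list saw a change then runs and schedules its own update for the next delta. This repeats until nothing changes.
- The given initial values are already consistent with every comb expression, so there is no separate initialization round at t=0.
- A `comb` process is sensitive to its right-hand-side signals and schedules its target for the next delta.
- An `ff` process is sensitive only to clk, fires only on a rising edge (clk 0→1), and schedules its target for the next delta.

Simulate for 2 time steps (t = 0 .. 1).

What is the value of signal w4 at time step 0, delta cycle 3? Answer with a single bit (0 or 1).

t=0 Δ0: w4=0 w5=0 w0=1 clk=0 w1=0 w2=0 w3=1
  Δ1: clk:0→1
  Δ2: w4:0→1
  Δ3: w1:0→1, w3:1→0
  Δ4: w5:0→1, w2:0→1
  Δ5: w1:1→0, w2:1→0
  Δ6: w2:0→1
  (6Δ to stable)
t=1 Δ0: w4=1 w5=1 w0=1 clk=1 w1=0 w2=1 w3=0
  Δ1: clk:1→0
  (1Δ to stable)

1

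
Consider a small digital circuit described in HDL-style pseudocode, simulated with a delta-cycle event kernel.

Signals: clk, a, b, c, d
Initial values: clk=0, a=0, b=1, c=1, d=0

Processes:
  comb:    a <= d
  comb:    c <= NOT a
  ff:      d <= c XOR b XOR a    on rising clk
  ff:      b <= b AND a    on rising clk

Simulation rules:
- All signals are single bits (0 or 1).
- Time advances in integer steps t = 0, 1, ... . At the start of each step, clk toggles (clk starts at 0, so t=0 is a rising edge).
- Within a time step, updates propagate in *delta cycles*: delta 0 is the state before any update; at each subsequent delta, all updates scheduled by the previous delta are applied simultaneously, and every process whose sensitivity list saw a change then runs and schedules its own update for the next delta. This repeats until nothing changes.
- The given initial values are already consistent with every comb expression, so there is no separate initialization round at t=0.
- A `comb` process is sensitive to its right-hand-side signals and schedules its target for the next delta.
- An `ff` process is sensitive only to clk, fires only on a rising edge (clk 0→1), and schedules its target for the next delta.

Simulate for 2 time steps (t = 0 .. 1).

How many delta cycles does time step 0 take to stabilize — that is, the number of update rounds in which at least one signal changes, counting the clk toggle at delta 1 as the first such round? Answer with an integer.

2

[bits: c,a,clk,b,d]
t=0: Δ0=10010 Δ1=10110 Δ2=10100 | 2Δ
t=1: Δ0=10100 Δ1=10000 | 1Δ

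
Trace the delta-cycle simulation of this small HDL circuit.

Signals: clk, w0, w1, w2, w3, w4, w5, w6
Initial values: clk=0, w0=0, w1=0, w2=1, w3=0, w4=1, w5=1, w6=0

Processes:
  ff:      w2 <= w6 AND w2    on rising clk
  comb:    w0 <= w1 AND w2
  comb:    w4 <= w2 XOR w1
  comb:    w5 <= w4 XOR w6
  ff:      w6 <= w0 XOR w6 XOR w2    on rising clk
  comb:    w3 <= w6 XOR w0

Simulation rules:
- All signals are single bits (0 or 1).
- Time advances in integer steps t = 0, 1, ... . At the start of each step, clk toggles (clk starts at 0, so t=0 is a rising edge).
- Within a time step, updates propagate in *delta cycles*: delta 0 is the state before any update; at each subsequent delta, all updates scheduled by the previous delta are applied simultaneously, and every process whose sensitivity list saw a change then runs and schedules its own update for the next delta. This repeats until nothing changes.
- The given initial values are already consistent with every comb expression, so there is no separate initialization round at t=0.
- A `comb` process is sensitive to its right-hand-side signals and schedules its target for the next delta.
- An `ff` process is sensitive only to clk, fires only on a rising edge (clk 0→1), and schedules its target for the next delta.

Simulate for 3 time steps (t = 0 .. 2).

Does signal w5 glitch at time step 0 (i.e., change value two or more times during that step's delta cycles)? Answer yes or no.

yes

[bits: w1,clk,w2,w4,w0,w5,w6,w3]
t=0: Δ0=00110100 Δ1=01110100 Δ2=01010110 Δ3=01000011 Δ4=01000111 | 4Δ
t=1: Δ0=01000111 Δ1=00000111 | 1Δ
t=2: Δ0=00000111 Δ1=01000111 | 1Δ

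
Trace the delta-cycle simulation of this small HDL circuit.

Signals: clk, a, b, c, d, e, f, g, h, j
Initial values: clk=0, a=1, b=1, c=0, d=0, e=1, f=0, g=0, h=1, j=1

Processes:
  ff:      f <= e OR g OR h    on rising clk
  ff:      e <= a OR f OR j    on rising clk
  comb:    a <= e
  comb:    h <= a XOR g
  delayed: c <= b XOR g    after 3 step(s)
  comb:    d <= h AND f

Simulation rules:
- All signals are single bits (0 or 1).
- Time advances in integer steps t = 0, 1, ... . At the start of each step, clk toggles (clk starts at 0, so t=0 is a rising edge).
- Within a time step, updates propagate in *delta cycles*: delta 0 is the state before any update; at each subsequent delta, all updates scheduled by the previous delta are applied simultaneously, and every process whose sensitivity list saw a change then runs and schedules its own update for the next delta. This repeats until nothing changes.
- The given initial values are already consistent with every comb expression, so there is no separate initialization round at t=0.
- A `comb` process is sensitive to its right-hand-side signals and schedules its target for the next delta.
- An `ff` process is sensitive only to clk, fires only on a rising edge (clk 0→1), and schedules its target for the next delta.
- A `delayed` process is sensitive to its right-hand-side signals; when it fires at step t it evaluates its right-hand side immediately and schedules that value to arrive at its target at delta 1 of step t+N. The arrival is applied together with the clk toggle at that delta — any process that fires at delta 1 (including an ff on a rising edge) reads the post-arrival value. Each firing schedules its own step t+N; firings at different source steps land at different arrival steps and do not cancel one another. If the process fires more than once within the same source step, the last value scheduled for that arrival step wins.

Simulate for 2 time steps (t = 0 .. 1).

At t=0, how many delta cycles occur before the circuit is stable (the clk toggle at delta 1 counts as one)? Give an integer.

3

[bits: h,b,a,d,clk,g,e,c,j,f]
t=0: Δ0=1110001010 Δ1=1110101010 Δ2=1110101011 Δ3=1111101011 | 3Δ
t=1: Δ0=1111101011 Δ1=1111001011 | 1Δ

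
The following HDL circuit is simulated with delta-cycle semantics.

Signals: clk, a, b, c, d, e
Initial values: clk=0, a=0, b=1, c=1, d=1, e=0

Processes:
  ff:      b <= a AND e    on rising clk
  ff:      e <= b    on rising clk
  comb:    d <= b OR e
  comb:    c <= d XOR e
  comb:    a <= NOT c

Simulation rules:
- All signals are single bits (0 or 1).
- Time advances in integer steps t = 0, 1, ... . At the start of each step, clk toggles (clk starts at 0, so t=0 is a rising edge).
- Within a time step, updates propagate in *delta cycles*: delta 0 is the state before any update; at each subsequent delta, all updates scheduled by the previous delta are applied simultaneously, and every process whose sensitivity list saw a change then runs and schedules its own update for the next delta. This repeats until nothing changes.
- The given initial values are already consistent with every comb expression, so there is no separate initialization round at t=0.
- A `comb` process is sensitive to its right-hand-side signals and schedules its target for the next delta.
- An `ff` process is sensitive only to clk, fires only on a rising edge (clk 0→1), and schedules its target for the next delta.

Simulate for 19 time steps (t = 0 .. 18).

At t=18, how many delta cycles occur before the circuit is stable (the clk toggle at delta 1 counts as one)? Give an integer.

t=0 Δ0: e=0 c=1 d=1 clk=0 a=0 b=1
  Δ1: clk:0→1
  Δ2: e:0→1, b:1→0
  Δ3: c:1→0
  Δ4: a:0→1
  (4Δ to stable)
t=1 Δ0: e=1 c=0 d=1 clk=1 a=1 b=0
  Δ1: clk:1→0
  (1Δ to stable)
t=2 Δ0: e=1 c=0 d=1 clk=0 a=1 b=0
  Δ1: clk:0→1
  Δ2: e:1→0, b:0→1
  Δ3: c:0→1
  Δ4: a:1→0
  (4Δ to stable)
t=3 Δ0: e=0 c=1 d=1 clk=1 a=0 b=1
  Δ1: clk:1→0
  (1Δ to stable)
t=4 Δ0: e=0 c=1 d=1 clk=0 a=0 b=1
  Δ1: clk:0→1
  Δ2: e:0→1, b:1→0
  Δ3: c:1→0
  Δ4: a:0→1
  (4Δ to stable)
t=5 Δ0: e=1 c=0 d=1 clk=1 a=1 b=0
  Δ1: clk:1→0
  (1Δ to stable)
t=6 Δ0: e=1 c=0 d=1 clk=0 a=1 b=0
  Δ1: clk:0→1
  Δ2: e:1→0, b:0→1
  Δ3: c:0→1
  Δ4: a:1→0
  (4Δ to stable)
t=7 Δ0: e=0 c=1 d=1 clk=1 a=0 b=1
  Δ1: clk:1→0
  (1Δ to stable)
t=8 Δ0: e=0 c=1 d=1 clk=0 a=0 b=1
  Δ1: clk:0→1
  Δ2: e:0→1, b:1→0
  Δ3: c:1→0
  Δ4: a:0→1
  (4Δ to stable)
t=9 Δ0: e=1 c=0 d=1 clk=1 a=1 b=0
  Δ1: clk:1→0
  (1Δ to stable)
t=10 Δ0: e=1 c=0 d=1 clk=0 a=1 b=0
  Δ1: clk:0→1
  Δ2: e:1→0, b:0→1
  Δ3: c:0→1
  Δ4: a:1→0
  (4Δ to stable)
t=11 Δ0: e=0 c=1 d=1 clk=1 a=0 b=1
  Δ1: clk:1→0
  (1Δ to stable)
t=12 Δ0: e=0 c=1 d=1 clk=0 a=0 b=1
  Δ1: clk:0→1
  Δ2: e:0→1, b:1→0
  Δ3: c:1→0
  Δ4: a:0→1
  (4Δ to stable)
t=13 Δ0: e=1 c=0 d=1 clk=1 a=1 b=0
  Δ1: clk:1→0
  (1Δ to stable)
t=14 Δ0: e=1 c=0 d=1 clk=0 a=1 b=0
  Δ1: clk:0→1
  Δ2: e:1→0, b:0→1
  Δ3: c:0→1
  Δ4: a:1→0
  (4Δ to stable)
t=15 Δ0: e=0 c=1 d=1 clk=1 a=0 b=1
  Δ1: clk:1→0
  (1Δ to stable)
t=16 Δ0: e=0 c=1 d=1 clk=0 a=0 b=1
  Δ1: clk:0→1
  Δ2: e:0→1, b:1→0
  Δ3: c:1→0
  Δ4: a:0→1
  (4Δ to stable)
t=17 Δ0: e=1 c=0 d=1 clk=1 a=1 b=0
  Δ1: clk:1→0
  (1Δ to stable)
t=18 Δ0: e=1 c=0 d=1 clk=0 a=1 b=0
  Δ1: clk:0→1
  Δ2: e:1→0, b:0→1
  Δ3: c:0→1
  Δ4: a:1→0
  (4Δ to stable)

4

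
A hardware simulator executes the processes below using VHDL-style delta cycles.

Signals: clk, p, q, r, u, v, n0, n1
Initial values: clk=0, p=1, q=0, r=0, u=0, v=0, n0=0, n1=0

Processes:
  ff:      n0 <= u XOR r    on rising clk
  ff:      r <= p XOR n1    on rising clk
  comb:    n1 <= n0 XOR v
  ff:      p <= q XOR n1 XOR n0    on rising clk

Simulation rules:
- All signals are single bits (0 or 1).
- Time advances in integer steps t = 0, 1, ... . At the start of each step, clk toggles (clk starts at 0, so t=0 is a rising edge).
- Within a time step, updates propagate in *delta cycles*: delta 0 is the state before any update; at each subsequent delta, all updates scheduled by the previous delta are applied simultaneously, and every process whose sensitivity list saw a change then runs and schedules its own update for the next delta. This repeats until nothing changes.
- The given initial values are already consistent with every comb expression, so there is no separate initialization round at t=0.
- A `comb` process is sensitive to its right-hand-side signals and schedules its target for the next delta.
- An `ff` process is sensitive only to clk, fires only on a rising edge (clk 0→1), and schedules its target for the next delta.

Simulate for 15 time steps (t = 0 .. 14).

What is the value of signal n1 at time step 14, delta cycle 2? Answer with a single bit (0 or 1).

t=0 Δ0: q=0 u=0 p=1 n0=0 v=0 n1=0 clk=0 r=0
  Δ1: clk:0→1
  Δ2: p:1→0, r:0→1
  (2Δ to stable)
t=1 Δ0: q=0 u=0 p=0 n0=0 v=0 n1=0 clk=1 r=1
  Δ1: clk:1→0
  (1Δ to stable)
t=2 Δ0: q=0 u=0 p=0 n0=0 v=0 n1=0 clk=0 r=1
  Δ1: clk:0→1
  Δ2: n0:0→1, r:1→0
  Δ3: n1:0→1
  (3Δ to stable)
t=3 Δ0: q=0 u=0 p=0 n0=1 v=0 n1=1 clk=1 r=0
  Δ1: clk:1→0
  (1Δ to stable)
t=4 Δ0: q=0 u=0 p=0 n0=1 v=0 n1=1 clk=0 r=0
  Δ1: clk:0→1
  Δ2: n0:1→0, r:0→1
  Δ3: n1:1→0
  (3Δ to stable)
t=5 Δ0: q=0 u=0 p=0 n0=0 v=0 n1=0 clk=1 r=1
  Δ1: clk:1→0
  (1Δ to stable)
t=6 Δ0: q=0 u=0 p=0 n0=0 v=0 n1=0 clk=0 r=1
  Δ1: clk:0→1
  Δ2: n0:0→1, r:1→0
  Δ3: n1:0→1
  (3Δ to stable)
t=7 Δ0: q=0 u=0 p=0 n0=1 v=0 n1=1 clk=1 r=0
  Δ1: clk:1→0
  (1Δ to stable)
t=8 Δ0: q=0 u=0 p=0 n0=1 v=0 n1=1 clk=0 r=0
  Δ1: clk:0→1
  Δ2: n0:1→0, r:0→1
  Δ3: n1:1→0
  (3Δ to stable)
t=9 Δ0: q=0 u=0 p=0 n0=0 v=0 n1=0 clk=1 r=1
  Δ1: clk:1→0
  (1Δ to stable)
t=10 Δ0: q=0 u=0 p=0 n0=0 v=0 n1=0 clk=0 r=1
  Δ1: clk:0→1
  Δ2: n0:0→1, r:1→0
  Δ3: n1:0→1
  (3Δ to stable)
t=11 Δ0: q=0 u=0 p=0 n0=1 v=0 n1=1 clk=1 r=0
  Δ1: clk:1→0
  (1Δ to stable)
t=12 Δ0: q=0 u=0 p=0 n0=1 v=0 n1=1 clk=0 r=0
  Δ1: clk:0→1
  Δ2: n0:1→0, r:0→1
  Δ3: n1:1→0
  (3Δ to stable)
t=13 Δ0: q=0 u=0 p=0 n0=0 v=0 n1=0 clk=1 r=1
  Δ1: clk:1→0
  (1Δ to stable)
t=14 Δ0: q=0 u=0 p=0 n0=0 v=0 n1=0 clk=0 r=1
  Δ1: clk:0→1
  Δ2: n0:0→1, r:1→0
  Δ3: n1:0→1
  (3Δ to stable)

0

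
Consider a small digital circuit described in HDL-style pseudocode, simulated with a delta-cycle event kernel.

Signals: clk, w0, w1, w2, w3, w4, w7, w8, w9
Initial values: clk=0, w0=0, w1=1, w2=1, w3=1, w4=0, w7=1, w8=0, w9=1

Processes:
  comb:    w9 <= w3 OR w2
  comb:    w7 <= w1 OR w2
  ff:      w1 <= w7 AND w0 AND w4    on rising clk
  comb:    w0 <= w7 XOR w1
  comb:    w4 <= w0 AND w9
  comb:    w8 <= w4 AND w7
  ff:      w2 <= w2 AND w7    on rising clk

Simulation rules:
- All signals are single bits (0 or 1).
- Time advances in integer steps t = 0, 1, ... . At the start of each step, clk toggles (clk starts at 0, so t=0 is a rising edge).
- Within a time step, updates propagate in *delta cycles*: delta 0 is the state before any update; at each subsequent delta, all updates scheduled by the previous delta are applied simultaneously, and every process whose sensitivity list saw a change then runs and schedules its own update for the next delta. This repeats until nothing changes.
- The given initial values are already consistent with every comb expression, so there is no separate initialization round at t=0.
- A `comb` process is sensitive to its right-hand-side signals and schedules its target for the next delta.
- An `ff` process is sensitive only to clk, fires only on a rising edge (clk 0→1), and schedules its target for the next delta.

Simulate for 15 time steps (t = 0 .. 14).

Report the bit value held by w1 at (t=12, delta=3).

t0.Δ0 w7=1 w2=1 w3=1 w0=0 w1=1 w8=0 w9=1 clk=0 w4=0
t0.Δ1 w7=1 w2=1 w3=1 w0=0 w1=1 w8=0 w9=1 clk=1 w4=0
t0.Δ2 w7=1 w2=1 w3=1 w0=0 w1=0 w8=0 w9=1 clk=1 w4=0
t0.Δ3 w7=1 w2=1 w3=1 w0=1 w1=0 w8=0 w9=1 clk=1 w4=0
t0.Δ4 w7=1 w2=1 w3=1 w0=1 w1=0 w8=0 w9=1 clk=1 w4=1
t0.Δ5 w7=1 w2=1 w3=1 w0=1 w1=0 w8=1 w9=1 clk=1 w4=1
t1.Δ0 w7=1 w2=1 w3=1 w0=1 w1=0 w8=1 w9=1 clk=1 w4=1
t1.Δ1 w7=1 w2=1 w3=1 w0=1 w1=0 w8=1 w9=1 clk=0 w4=1
t2.Δ0 w7=1 w2=1 w3=1 w0=1 w1=0 w8=1 w9=1 clk=0 w4=1
t2.Δ1 w7=1 w2=1 w3=1 w0=1 w1=0 w8=1 w9=1 clk=1 w4=1
t2.Δ2 w7=1 w2=1 w3=1 w0=1 w1=1 w8=1 w9=1 clk=1 w4=1
t2.Δ3 w7=1 w2=1 w3=1 w0=0 w1=1 w8=1 w9=1 clk=1 w4=1
t2.Δ4 w7=1 w2=1 w3=1 w0=0 w1=1 w8=1 w9=1 clk=1 w4=0
t2.Δ5 w7=1 w2=1 w3=1 w0=0 w1=1 w8=0 w9=1 clk=1 w4=0
t3.Δ0 w7=1 w2=1 w3=1 w0=0 w1=1 w8=0 w9=1 clk=1 w4=0
t3.Δ1 w7=1 w2=1 w3=1 w0=0 w1=1 w8=0 w9=1 clk=0 w4=0
t4.Δ0 w7=1 w2=1 w3=1 w0=0 w1=1 w8=0 w9=1 clk=0 w4=0
t4.Δ1 w7=1 w2=1 w3=1 w0=0 w1=1 w8=0 w9=1 clk=1 w4=0
t4.Δ2 w7=1 w2=1 w3=1 w0=0 w1=0 w8=0 w9=1 clk=1 w4=0
t4.Δ3 w7=1 w2=1 w3=1 w0=1 w1=0 w8=0 w9=1 clk=1 w4=0
t4.Δ4 w7=1 w2=1 w3=1 w0=1 w1=0 w8=0 w9=1 clk=1 w4=1
t4.Δ5 w7=1 w2=1 w3=1 w0=1 w1=0 w8=1 w9=1 clk=1 w4=1
t5.Δ0 w7=1 w2=1 w3=1 w0=1 w1=0 w8=1 w9=1 clk=1 w4=1
t5.Δ1 w7=1 w2=1 w3=1 w0=1 w1=0 w8=1 w9=1 clk=0 w4=1
t6.Δ0 w7=1 w2=1 w3=1 w0=1 w1=0 w8=1 w9=1 clk=0 w4=1
t6.Δ1 w7=1 w2=1 w3=1 w0=1 w1=0 w8=1 w9=1 clk=1 w4=1
t6.Δ2 w7=1 w2=1 w3=1 w0=1 w1=1 w8=1 w9=1 clk=1 w4=1
t6.Δ3 w7=1 w2=1 w3=1 w0=0 w1=1 w8=1 w9=1 clk=1 w4=1
t6.Δ4 w7=1 w2=1 w3=1 w0=0 w1=1 w8=1 w9=1 clk=1 w4=0
t6.Δ5 w7=1 w2=1 w3=1 w0=0 w1=1 w8=0 w9=1 clk=1 w4=0
t7.Δ0 w7=1 w2=1 w3=1 w0=0 w1=1 w8=0 w9=1 clk=1 w4=0
t7.Δ1 w7=1 w2=1 w3=1 w0=0 w1=1 w8=0 w9=1 clk=0 w4=0
t8.Δ0 w7=1 w2=1 w3=1 w0=0 w1=1 w8=0 w9=1 clk=0 w4=0
t8.Δ1 w7=1 w2=1 w3=1 w0=0 w1=1 w8=0 w9=1 clk=1 w4=0
t8.Δ2 w7=1 w2=1 w3=1 w0=0 w1=0 w8=0 w9=1 clk=1 w4=0
t8.Δ3 w7=1 w2=1 w3=1 w0=1 w1=0 w8=0 w9=1 clk=1 w4=0
t8.Δ4 w7=1 w2=1 w3=1 w0=1 w1=0 w8=0 w9=1 clk=1 w4=1
t8.Δ5 w7=1 w2=1 w3=1 w0=1 w1=0 w8=1 w9=1 clk=1 w4=1
t9.Δ0 w7=1 w2=1 w3=1 w0=1 w1=0 w8=1 w9=1 clk=1 w4=1
t9.Δ1 w7=1 w2=1 w3=1 w0=1 w1=0 w8=1 w9=1 clk=0 w4=1
t10.Δ0 w7=1 w2=1 w3=1 w0=1 w1=0 w8=1 w9=1 clk=0 w4=1
t10.Δ1 w7=1 w2=1 w3=1 w0=1 w1=0 w8=1 w9=1 clk=1 w4=1
t10.Δ2 w7=1 w2=1 w3=1 w0=1 w1=1 w8=1 w9=1 clk=1 w4=1
t10.Δ3 w7=1 w2=1 w3=1 w0=0 w1=1 w8=1 w9=1 clk=1 w4=1
t10.Δ4 w7=1 w2=1 w3=1 w0=0 w1=1 w8=1 w9=1 clk=1 w4=0
t10.Δ5 w7=1 w2=1 w3=1 w0=0 w1=1 w8=0 w9=1 clk=1 w4=0
t11.Δ0 w7=1 w2=1 w3=1 w0=0 w1=1 w8=0 w9=1 clk=1 w4=0
t11.Δ1 w7=1 w2=1 w3=1 w0=0 w1=1 w8=0 w9=1 clk=0 w4=0
t12.Δ0 w7=1 w2=1 w3=1 w0=0 w1=1 w8=0 w9=1 clk=0 w4=0
t12.Δ1 w7=1 w2=1 w3=1 w0=0 w1=1 w8=0 w9=1 clk=1 w4=0
t12.Δ2 w7=1 w2=1 w3=1 w0=0 w1=0 w8=0 w9=1 clk=1 w4=0
t12.Δ3 w7=1 w2=1 w3=1 w0=1 w1=0 w8=0 w9=1 clk=1 w4=0
t12.Δ4 w7=1 w2=1 w3=1 w0=1 w1=0 w8=0 w9=1 clk=1 w4=1
t12.Δ5 w7=1 w2=1 w3=1 w0=1 w1=0 w8=1 w9=1 clk=1 w4=1
t13.Δ0 w7=1 w2=1 w3=1 w0=1 w1=0 w8=1 w9=1 clk=1 w4=1
t13.Δ1 w7=1 w2=1 w3=1 w0=1 w1=0 w8=1 w9=1 clk=0 w4=1
t14.Δ0 w7=1 w2=1 w3=1 w0=1 w1=0 w8=1 w9=1 clk=0 w4=1
t14.Δ1 w7=1 w2=1 w3=1 w0=1 w1=0 w8=1 w9=1 clk=1 w4=1
t14.Δ2 w7=1 w2=1 w3=1 w0=1 w1=1 w8=1 w9=1 clk=1 w4=1
t14.Δ3 w7=1 w2=1 w3=1 w0=0 w1=1 w8=1 w9=1 clk=1 w4=1
t14.Δ4 w7=1 w2=1 w3=1 w0=0 w1=1 w8=1 w9=1 clk=1 w4=0
t14.Δ5 w7=1 w2=1 w3=1 w0=0 w1=1 w8=0 w9=1 clk=1 w4=0

0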